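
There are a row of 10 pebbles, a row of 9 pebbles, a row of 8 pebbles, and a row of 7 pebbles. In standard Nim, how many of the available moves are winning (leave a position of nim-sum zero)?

Compute the nim-sum pairwise:
10 ⊕ 9 = 3
3 ⊕ 8 = 11
11 ⊕ 7 = 12
The overall nim-sum is X = 12. A row of size p has a winning move iff p XOR X < p (reduce it to p XOR X).
  10: 10 XOR 12 = 6 < 10 — winning move (to 6).
  9: 9 XOR 12 = 5 < 9 — winning move (to 5).
  8: 8 XOR 12 = 4 < 8 — winning move (to 4).
  7: 7 XOR 12 = 11 ≥ 7 — no move.
That gives 3 winning moves.

3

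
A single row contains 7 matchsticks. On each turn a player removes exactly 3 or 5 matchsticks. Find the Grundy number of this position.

2

Grundy values for subtraction set {3, 5}:
k:     0  1  2  3  4  5  6  7
g(k):  0  0  0  1  1  1  2  2
So g(7) = 2.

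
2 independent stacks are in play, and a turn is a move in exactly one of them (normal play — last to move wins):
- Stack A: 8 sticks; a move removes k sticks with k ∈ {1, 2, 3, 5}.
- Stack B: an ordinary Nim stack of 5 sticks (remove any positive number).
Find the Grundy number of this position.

Grundy values for stack A (subtraction set {1, 2, 3, 5}):
g(0) = mex{} = 0
g(1) = mex{0} = 1
g(2) = mex{0,1} = 2
g(3) = mex{0,1,2} = 3
g(4) = mex{1,2,3} = 0
g(5) = mex{0,2,3} = 1
g(6) = mex{0,1,3} = 2
g(7) = mex{0,1,2} = 3
g(8) = mex{1,2,3} = 0
So g(8) = 0.
Stack B is a plain Nim stack of size 5, so its Grundy value is 5.
By the Sprague-Grundy theorem, the Grundy value of a sum of independent games is the XOR of the component values.
Combined value = 0 ⊕ 5 = 5.

5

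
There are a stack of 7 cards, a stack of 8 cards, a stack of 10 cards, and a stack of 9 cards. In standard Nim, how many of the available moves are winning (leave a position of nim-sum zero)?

3

Compute the nim-sum pairwise:
7 XOR 8 = 15
15 XOR 10 = 5
5 XOR 9 = 12
The overall nim-sum is X = 12. A stack of size p has a winning move iff p XOR X < p (reduce it to p XOR X).
  7: 7 XOR 12 = 11 ≥ 7 — no move.
  8: 8 XOR 12 = 4 < 8 — winning move (to 4).
  10: 10 XOR 12 = 6 < 10 — winning move (to 6).
  9: 9 XOR 12 = 5 < 9 — winning move (to 5).
That gives 3 winning moves.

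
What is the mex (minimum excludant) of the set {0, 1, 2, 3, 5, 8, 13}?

4

The values 0, 1, 2, 3 are all present; 4 is the first non-negative integer missing from the set.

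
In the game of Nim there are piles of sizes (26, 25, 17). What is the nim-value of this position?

18

Compute the nim-sum pairwise:
26 ⊕ 25 = 3
3 ⊕ 17 = 18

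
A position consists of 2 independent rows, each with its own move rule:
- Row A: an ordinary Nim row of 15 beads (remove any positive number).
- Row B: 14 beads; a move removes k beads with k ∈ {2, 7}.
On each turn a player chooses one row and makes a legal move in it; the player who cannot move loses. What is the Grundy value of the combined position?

Row A is a plain Nim row of size 15, so its Grundy value is 15.
Build the Grundy sequence for row B with g(k) = mex{g(k−s) : s ∈ {2, 7}, s ≤ k}:
k:     0  1  2  3  4  5  6  7  8  9 10 11 12 13 14
g(k):  0  0  1  1  0  0  1  1  2  0  0  1  1  0  0
So g(14) = 0.
By the Sprague-Grundy theorem, the Grundy value of a sum of independent games is the XOR of the component values.
Combined value = 15 ⊕ 0 = 15.

15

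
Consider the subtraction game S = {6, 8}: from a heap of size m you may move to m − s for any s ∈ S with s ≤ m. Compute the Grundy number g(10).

1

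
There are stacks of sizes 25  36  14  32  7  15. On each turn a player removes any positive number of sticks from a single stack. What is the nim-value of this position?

Bitwise XOR of the heap sizes:
  011001  (25)
  100100  (36)
  001110  (14)
  100000  (32)
  000111  (7)
  001111  (15)
  ------
  011011  (27)

27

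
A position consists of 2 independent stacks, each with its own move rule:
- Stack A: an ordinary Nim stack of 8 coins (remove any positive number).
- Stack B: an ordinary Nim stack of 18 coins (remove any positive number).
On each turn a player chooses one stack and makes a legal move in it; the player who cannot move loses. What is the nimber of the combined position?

26

Stack A is a plain Nim stack of size 8, so its Grundy value is 8.
Stack B is a plain Nim stack of size 18, so its Grundy value is 18.
The value of a disjunctive sum is the nim-sum of the parts.
Combined value = 8 ⊕ 18 = 26.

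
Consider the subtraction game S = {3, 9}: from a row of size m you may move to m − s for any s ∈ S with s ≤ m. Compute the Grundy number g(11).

Grundy values for subtraction set {3, 9}:
g(0) = mex{} = 0
g(1) = mex{} = 0
g(2) = mex{} = 0
g(3) = mex{0} = 1
g(4) = mex{0} = 1
g(5) = mex{0} = 1
g(6) = mex{1} = 0
g(7) = mex{1} = 0
g(8) = mex{1} = 0
g(9) = mex{0} = 1
g(10) = mex{0} = 1
g(11) = mex{0} = 1
So g(11) = 1.

1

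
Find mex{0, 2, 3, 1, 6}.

The values 0, 1, 2, 3 are all present; 4 is the first non-negative integer missing from the set.

4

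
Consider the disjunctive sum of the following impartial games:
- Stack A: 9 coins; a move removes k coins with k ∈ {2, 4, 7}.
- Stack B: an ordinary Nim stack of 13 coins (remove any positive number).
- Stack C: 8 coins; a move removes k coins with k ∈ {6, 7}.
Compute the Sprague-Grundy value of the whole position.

For stack A, compute g(0), g(1), … with moves {2, 4, 7}:
g(0) = mex{} = 0
g(1) = mex{} = 0
g(2) = mex{0} = 1
g(3) = mex{0} = 1
g(4) = mex{0,1} = 2
g(5) = mex{0,1} = 2
g(6) = mex{1,2} = 0
g(7) = mex{0,1,2} = 3
g(8) = mex{0,2} = 1
g(9) = mex{1,2,3} = 0
So g(9) = 0.
Stack B is a plain Nim stack of size 13, so its Grundy value is 13.
For stack C, compute g(0), g(1), … with moves {6, 7}:
k:     0  1  2  3  4  5  6  7  8
g(k):  0  0  0  0  0  0  1  1  1
So g(8) = 1.
By the Sprague-Grundy theorem, the Grundy value of a sum of independent games is the XOR of the component values.
Combined value = 0 ⊕ 13 ⊕ 1 = 12.

12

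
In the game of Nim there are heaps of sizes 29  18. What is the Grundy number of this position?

15

Compute the nim-sum pairwise:
29 XOR 18 = 15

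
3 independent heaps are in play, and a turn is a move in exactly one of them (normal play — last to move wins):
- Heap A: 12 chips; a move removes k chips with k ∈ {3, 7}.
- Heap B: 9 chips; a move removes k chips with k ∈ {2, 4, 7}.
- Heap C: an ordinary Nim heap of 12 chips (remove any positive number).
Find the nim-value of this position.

For heap A, compute g(0), g(1), … with moves {3, 7}:
g(0) = mex{} = 0
g(1) = mex{} = 0
g(2) = mex{} = 0
g(3) = mex{0} = 1
g(4) = mex{0} = 1
g(5) = mex{0} = 1
g(6) = mex{1} = 0
g(7) = mex{0,1} = 2
g(8) = mex{0,1} = 2
g(9) = mex{0} = 1
g(10) = mex{1,2} = 0
g(11) = mex{1,2} = 0
g(12) = mex{1} = 0
So g(12) = 0.
Build the Grundy sequence for heap B with g(k) = mex{g(k−s) : s ∈ {2, 4, 7}, s ≤ k}:
k:     0  1  2  3  4  5  6  7  8  9
g(k):  0  0  1  1  2  2  0  3  1  0
So g(9) = 0.
Heap C is a plain Nim heap of size 12, so its Grundy value is 12.
The value of a disjunctive sum is the nim-sum of the parts.
Combined value = 0 ⊕ 0 ⊕ 12 = 12.

12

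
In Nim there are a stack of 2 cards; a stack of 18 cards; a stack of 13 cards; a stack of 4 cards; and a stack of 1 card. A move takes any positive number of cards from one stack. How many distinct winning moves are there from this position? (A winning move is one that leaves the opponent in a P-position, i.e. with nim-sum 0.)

Compute the nim-sum pairwise:
2 ^ 18 = 16
16 ^ 13 = 29
29 ^ 4 = 25
25 ^ 1 = 24
The overall nim-sum is X = 24. A stack of size p has a winning move iff p XOR X < p (reduce it to p XOR X).
  2: 2 XOR 24 = 26 ≥ 2 — no move.
  18: 18 XOR 24 = 10 < 18 — winning move (to 10).
  13: 13 XOR 24 = 21 ≥ 13 — no move.
  4: 4 XOR 24 = 28 ≥ 4 — no move.
  1: 1 XOR 24 = 25 ≥ 1 — no move.
That gives 1 winning move.

1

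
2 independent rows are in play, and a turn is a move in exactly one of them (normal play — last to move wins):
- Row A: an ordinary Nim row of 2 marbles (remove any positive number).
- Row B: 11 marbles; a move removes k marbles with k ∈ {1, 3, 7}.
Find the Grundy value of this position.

3

Row A is a plain Nim row of size 2, so its Grundy value is 2.
For row B, compute g(0), g(1), … with moves {1, 3, 7}:
k:     0  1  2  3  4  5  6  7  8  9 10 11
g(k):  0  1  0  1  0  1  0  1  0  1  0  1
So g(11) = 1.
By the Sprague-Grundy theorem, the Grundy value of a sum of independent games is the XOR of the component values.
Combined value = 2 ⊕ 1 = 3.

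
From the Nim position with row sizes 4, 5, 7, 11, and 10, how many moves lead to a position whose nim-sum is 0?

Compute the nim-sum pairwise:
4 XOR 5 = 1
1 XOR 7 = 6
6 XOR 11 = 13
13 XOR 10 = 7
The overall nim-sum is X = 7. A row of size p has a winning move iff p XOR X < p (reduce it to p XOR X).
  4: 4 XOR 7 = 3 < 4 — winning move (to 3).
  5: 5 XOR 7 = 2 < 5 — winning move (to 2).
  7: 7 XOR 7 = 0 < 7 — winning move (to 0).
  11: 11 XOR 7 = 12 ≥ 11 — no move.
  10: 10 XOR 7 = 13 ≥ 10 — no move.
That gives 3 winning moves.

3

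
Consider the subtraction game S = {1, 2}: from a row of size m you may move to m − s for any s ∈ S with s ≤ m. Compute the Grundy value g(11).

2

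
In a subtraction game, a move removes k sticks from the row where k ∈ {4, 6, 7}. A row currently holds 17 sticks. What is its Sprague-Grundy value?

1

Build the Grundy sequence with g(k) = mex{g(k−s) : s ∈ {4, 6, 7}, s ≤ k}:
k:     0  1  2  3  4  5  6  7  8  9 10 11 12 13 14 15 16 17
g(k):  0  0  0  0  1  1  1  1  2  2  2  0  0  0  0  1  1  1
So g(17) = 1.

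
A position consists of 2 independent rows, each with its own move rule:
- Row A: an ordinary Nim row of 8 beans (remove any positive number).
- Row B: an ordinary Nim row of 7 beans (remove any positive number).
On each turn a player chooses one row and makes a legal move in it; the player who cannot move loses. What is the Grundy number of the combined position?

15

Row A is a plain Nim row of size 8, so its Grundy value is 8.
Row B is a plain Nim row of size 7, so its Grundy value is 7.
By the Sprague-Grundy theorem, the Grundy value of a sum of independent games is the XOR of the component values.
Combined value = 8 ⊕ 7 = 15.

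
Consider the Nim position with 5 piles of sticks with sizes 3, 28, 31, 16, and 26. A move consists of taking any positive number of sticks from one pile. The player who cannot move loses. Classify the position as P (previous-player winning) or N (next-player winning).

Nim-sum: 3 ^ 28 ^ 31 ^ 16 ^ 26 = 10.
The nim-sum is 10 ≠ 0, so this is an N-position: the player to move can win.

N-position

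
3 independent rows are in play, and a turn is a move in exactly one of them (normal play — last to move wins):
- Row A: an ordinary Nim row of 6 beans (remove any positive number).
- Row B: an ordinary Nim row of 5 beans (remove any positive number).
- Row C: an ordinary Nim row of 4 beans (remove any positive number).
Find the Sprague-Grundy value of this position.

7

Row A is a plain Nim row of size 6, so its Grundy value is 6.
Row B is a plain Nim row of size 5, so its Grundy value is 5.
Row C is a plain Nim row of size 4, so its Grundy value is 4.
The value of a disjunctive sum is the nim-sum of the parts.
Combined value = 6 XOR 5 XOR 4 = 7.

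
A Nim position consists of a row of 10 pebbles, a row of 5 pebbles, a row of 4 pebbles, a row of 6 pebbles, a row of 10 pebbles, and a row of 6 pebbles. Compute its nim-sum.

Compute the nim-sum pairwise:
10 XOR 5 = 15
15 XOR 4 = 11
11 XOR 6 = 13
13 XOR 10 = 7
7 XOR 6 = 1

1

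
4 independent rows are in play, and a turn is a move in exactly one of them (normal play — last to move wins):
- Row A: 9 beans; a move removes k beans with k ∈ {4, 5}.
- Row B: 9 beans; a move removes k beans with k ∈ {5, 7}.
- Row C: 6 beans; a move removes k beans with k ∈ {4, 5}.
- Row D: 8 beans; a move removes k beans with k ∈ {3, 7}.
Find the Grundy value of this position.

Grundy values for row A (subtraction set {4, 5}):
g(0) = mex{} = 0
g(1) = mex{} = 0
g(2) = mex{} = 0
g(3) = mex{} = 0
g(4) = mex{0} = 1
g(5) = mex{0} = 1
g(6) = mex{0} = 1
g(7) = mex{0} = 1
g(8) = mex{0,1} = 2
g(9) = mex{1} = 0
So g(9) = 0.
Grundy values for row B (subtraction set {5, 7}):
k:     0  1  2  3  4  5  6  7  8  9
g(k):  0  0  0  0  0  1  1  1  1  1
So g(9) = 1.
Grundy values for row C (subtraction set {4, 5}):
k:     0  1  2  3  4  5  6
g(k):  0  0  0  0  1  1  1
So g(6) = 1.
For row D, compute g(0), g(1), … with moves {3, 7}:
k:     0  1  2  3  4  5  6  7  8
g(k):  0  0  0  1  1  1  0  2  2
So g(8) = 2.
The value of a disjunctive sum is the nim-sum of the parts.
Combined value = 0 XOR 1 XOR 1 XOR 2 = 2.

2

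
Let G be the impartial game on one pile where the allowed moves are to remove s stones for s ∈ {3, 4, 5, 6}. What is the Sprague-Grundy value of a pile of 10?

0

Grundy values for subtraction set {3, 4, 5, 6}:
k:     0  1  2  3  4  5  6  7  8  9 10
g(k):  0  0  0  1  1  1  2  2  2  0  0
So g(10) = 0.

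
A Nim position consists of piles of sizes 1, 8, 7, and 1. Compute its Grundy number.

15

Bitwise XOR of the heap sizes:
  0001  (1)
  1000  (8)
  0111  (7)
  0001  (1)
  ----
  1111  (15)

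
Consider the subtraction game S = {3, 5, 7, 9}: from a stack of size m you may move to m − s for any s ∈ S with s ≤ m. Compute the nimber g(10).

Grundy values for subtraction set {3, 5, 7, 9}:
k:     0  1  2  3  4  5  6  7  8  9 10
g(k):  0  0  0  1  1  1  2  2  2  3  3
So g(10) = 3.

3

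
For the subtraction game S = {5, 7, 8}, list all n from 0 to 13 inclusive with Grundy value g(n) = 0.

Grundy values for subtraction set {5, 7, 8}:
k:     0  1  2  3  4  5  6  7  8  9 10 11 12 13
g(k):  0  0  0  0  0  1  1  1  1  1  2  2  2  0
The P-positions (g = 0) in 0..13 are 0, 1, 2, 3, 4, 13.

0, 1, 2, 3, 4, 13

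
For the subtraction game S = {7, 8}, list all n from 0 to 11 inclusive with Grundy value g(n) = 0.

0, 1, 2, 3, 4, 5, 6

Build the Grundy sequence with g(k) = mex{g(k−s) : s ∈ {7, 8}, s ≤ k}:
g(0) = mex{} = 0
g(1) = mex{} = 0
g(2) = mex{} = 0
g(3) = mex{} = 0
g(4) = mex{} = 0
g(5) = mex{} = 0
g(6) = mex{} = 0
g(7) = mex{0} = 1
g(8) = mex{0} = 1
g(9) = mex{0} = 1
g(10) = mex{0} = 1
g(11) = mex{0} = 1
The P-positions (g = 0) in 0..11 are 0, 1, 2, 3, 4, 5, 6.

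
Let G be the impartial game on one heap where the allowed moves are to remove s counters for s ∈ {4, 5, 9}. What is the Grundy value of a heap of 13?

Compute g(0), g(1), … for moves {4, 5, 9}:
k:     0  1  2  3  4  5  6  7  8  9 10 11 12 13
g(k):  0  0  0  0  1  1  1  1  2  2  2  2  3  0
So g(13) = 0.

0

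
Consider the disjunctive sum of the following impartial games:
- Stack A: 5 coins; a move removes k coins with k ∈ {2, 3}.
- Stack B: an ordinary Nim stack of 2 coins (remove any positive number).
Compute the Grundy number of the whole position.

2

For stack A, compute g(0), g(1), … with moves {2, 3}:
k:     0  1  2  3  4  5
g(k):  0  0  1  1  2  0
So g(5) = 0.
Stack B is a plain Nim stack of size 2, so its Grundy value is 2.
By the Sprague-Grundy theorem, the Grundy value of a sum of independent games is the XOR of the component values.
Combined value = 0 ⊕ 2 = 2.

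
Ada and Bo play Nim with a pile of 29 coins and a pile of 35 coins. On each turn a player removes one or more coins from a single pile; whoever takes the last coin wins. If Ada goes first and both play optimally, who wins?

Ada wins

Compute the nim-sum pairwise:
29 XOR 35 = 62
The nim-sum is 62 ≠ 0, so this is an N-position: the player to move can win; Ada has a winning move.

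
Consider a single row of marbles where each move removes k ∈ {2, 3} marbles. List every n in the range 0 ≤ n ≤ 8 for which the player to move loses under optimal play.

Build the Grundy sequence with g(k) = mex{g(k−s) : s ∈ {2, 3}, s ≤ k}:
k:     0  1  2  3  4  5  6  7  8
g(k):  0  0  1  1  2  0  0  1  1
The P-positions (g = 0) in 0..8 are 0, 1, 5, 6.

0, 1, 5, 6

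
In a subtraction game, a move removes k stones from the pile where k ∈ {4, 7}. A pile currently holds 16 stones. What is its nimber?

1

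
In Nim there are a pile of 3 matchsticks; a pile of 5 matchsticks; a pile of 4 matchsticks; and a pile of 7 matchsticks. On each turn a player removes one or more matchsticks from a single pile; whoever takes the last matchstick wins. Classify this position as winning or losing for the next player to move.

Winning position

Nim-sum: 3 ^ 5 ^ 4 ^ 7 = 5.
The nim-sum is 5 ≠ 0, so this is an N-position: the player to move can win.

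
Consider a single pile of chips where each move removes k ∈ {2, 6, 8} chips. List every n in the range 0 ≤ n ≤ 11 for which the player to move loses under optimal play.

Build the Grundy sequence with g(k) = mex{g(k−s) : s ∈ {2, 6, 8}, s ≤ k}:
k:     0  1  2  3  4  5  6  7  8  9 10 11
g(k):  0  0  1  1  0  0  1  1  2  2  3  3
The P-positions (g = 0) in 0..11 are 0, 1, 4, 5.

0, 1, 4, 5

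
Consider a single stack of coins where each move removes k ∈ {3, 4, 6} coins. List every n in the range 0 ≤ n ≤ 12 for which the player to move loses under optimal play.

0, 1, 2, 9, 10, 11

Build the Grundy sequence with g(k) = mex{g(k−s) : s ∈ {3, 4, 6}, s ≤ k}:
g(0) = mex{} = 0
g(1) = mex{} = 0
g(2) = mex{} = 0
g(3) = mex{0} = 1
g(4) = mex{0} = 1
g(5) = mex{0} = 1
g(6) = mex{0,1} = 2
g(7) = mex{0,1} = 2
g(8) = mex{0,1} = 2
g(9) = mex{1,2} = 0
g(10) = mex{1,2} = 0
g(11) = mex{1,2} = 0
g(12) = mex{0,2} = 1
The P-positions (g = 0) in 0..12 are 0, 1, 2, 9, 10, 11.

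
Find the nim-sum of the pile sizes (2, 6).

4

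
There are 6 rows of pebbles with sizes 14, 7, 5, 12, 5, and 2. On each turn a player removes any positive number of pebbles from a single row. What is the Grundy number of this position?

Compute the nim-sum pairwise:
14 ⊕ 7 = 9
9 ⊕ 5 = 12
12 ⊕ 12 = 0
0 ⊕ 5 = 5
5 ⊕ 2 = 7

7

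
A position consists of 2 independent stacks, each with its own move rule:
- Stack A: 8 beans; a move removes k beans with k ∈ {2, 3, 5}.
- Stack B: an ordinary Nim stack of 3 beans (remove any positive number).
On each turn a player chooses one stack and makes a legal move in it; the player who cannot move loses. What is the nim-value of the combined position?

Grundy values for stack A (subtraction set {2, 3, 5}):
g(0) = mex{} = 0
g(1) = mex{} = 0
g(2) = mex{0} = 1
g(3) = mex{0} = 1
g(4) = mex{0,1} = 2
g(5) = mex{0,1} = 2
g(6) = mex{0,1,2} = 3
g(7) = mex{1,2} = 0
g(8) = mex{1,2,3} = 0
So g(8) = 0.
Stack B is a plain Nim stack of size 3, so its Grundy value is 3.
By the Sprague-Grundy theorem, the Grundy value of a sum of independent games is the XOR of the component values.
Combined value = 0 ⊕ 3 = 3.

3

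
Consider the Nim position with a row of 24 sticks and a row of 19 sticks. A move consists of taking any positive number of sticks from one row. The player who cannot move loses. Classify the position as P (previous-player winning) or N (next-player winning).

N-position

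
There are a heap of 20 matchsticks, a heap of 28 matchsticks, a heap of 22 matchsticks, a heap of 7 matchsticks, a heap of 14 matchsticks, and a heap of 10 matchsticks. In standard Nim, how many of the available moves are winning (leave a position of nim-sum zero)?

3

Bitwise XOR of the heap sizes:
  10100  (20)
  11100  (28)
  10110  (22)
  00111  (7)
  01110  (14)
  01010  (10)
  -----
  11101  (29)
The overall nim-sum is X = 29. A heap of size p has a winning move iff p XOR X < p (reduce it to p XOR X).
  20: 20 XOR 29 = 9 < 20 — winning move (to 9).
  28: 28 XOR 29 = 1 < 28 — winning move (to 1).
  22: 22 XOR 29 = 11 < 22 — winning move (to 11).
  7: 7 XOR 29 = 26 ≥ 7 — no move.
  14: 14 XOR 29 = 19 ≥ 14 — no move.
  10: 10 XOR 29 = 23 ≥ 10 — no move.
That gives 3 winning moves.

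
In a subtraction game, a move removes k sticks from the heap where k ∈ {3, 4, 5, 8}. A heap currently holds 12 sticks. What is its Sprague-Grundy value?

Build the Grundy sequence with g(k) = mex{g(k−s) : s ∈ {3, 4, 5, 8}, s ≤ k}:
g(0) = mex{} = 0
g(1) = mex{} = 0
g(2) = mex{} = 0
g(3) = mex{0} = 1
g(4) = mex{0} = 1
g(5) = mex{0} = 1
g(6) = mex{0,1} = 2
g(7) = mex{0,1} = 2
g(8) = mex{0,1} = 2
g(9) = mex{0,1,2} = 3
g(10) = mex{0,1,2} = 3
g(11) = mex{1,2} = 0
g(12) = mex{1,2,3} = 0
So g(12) = 0.

0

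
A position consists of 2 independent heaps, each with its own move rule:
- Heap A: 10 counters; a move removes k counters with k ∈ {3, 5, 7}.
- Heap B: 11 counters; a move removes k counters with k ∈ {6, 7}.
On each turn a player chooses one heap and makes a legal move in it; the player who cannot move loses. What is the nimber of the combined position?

Build the Grundy sequence for heap A with g(k) = mex{g(k−s) : s ∈ {3, 5, 7}, s ≤ k}:
g(0) = mex{} = 0
g(1) = mex{} = 0
g(2) = mex{} = 0
g(3) = mex{0} = 1
g(4) = mex{0} = 1
g(5) = mex{0} = 1
g(6) = mex{0,1} = 2
g(7) = mex{0,1} = 2
g(8) = mex{0,1} = 2
g(9) = mex{0,1,2} = 3
g(10) = mex{1,2} = 0
So g(10) = 0.
For heap B, compute g(0), g(1), … with moves {6, 7}:
k:     0  1  2  3  4  5  6  7  8  9 10 11
g(k):  0  0  0  0  0  0  1  1  1  1  1  1
So g(11) = 1.
The value of a disjunctive sum is the nim-sum of the parts.
Combined value = 0 ⊕ 1 = 1.

1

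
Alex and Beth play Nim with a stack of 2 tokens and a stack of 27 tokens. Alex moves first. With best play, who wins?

Alex wins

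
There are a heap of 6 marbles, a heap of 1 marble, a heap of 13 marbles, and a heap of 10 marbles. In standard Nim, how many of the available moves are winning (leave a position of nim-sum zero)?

Write each in binary and XOR column by column:
  0110  (6)
  0001  (1)
  1101  (13)
  1010  (10)
  ----
  0000  (0)
The nim-sum is already 0, so every move leaves a nonzero nim-sum — there are no winning moves.

0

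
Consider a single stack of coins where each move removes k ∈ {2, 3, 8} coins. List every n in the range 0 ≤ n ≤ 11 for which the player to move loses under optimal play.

Compute g(0), g(1), … for moves {2, 3, 8}:
g(0) = mex{} = 0
g(1) = mex{} = 0
g(2) = mex{0} = 1
g(3) = mex{0} = 1
g(4) = mex{0,1} = 2
g(5) = mex{1} = 0
g(6) = mex{1,2} = 0
g(7) = mex{0,2} = 1
g(8) = mex{0} = 1
g(9) = mex{0,1} = 2
g(10) = mex{1} = 0
g(11) = mex{1,2} = 0
The P-positions (g = 0) in 0..11 are 0, 1, 5, 6, 10, 11.

0, 1, 5, 6, 10, 11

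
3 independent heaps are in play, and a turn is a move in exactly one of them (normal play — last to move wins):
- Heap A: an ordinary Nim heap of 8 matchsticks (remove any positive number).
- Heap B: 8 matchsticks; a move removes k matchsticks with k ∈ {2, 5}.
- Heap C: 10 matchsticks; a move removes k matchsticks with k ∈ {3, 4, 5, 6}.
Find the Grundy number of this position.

8

Heap A is a plain Nim heap of size 8, so its Grundy value is 8.
Build the Grundy sequence for heap B with g(k) = mex{g(k−s) : s ∈ {2, 5}, s ≤ k}:
k:     0  1  2  3  4  5  6  7  8
g(k):  0  0  1  1  0  2  1  0  0
So g(8) = 0.
For heap C, compute g(0), g(1), … with moves {3, 4, 5, 6}:
k:     0  1  2  3  4  5  6  7  8  9 10
g(k):  0  0  0  1  1  1  2  2  2  0  0
So g(10) = 0.
The value of a disjunctive sum is the nim-sum of the parts.
Combined value = 8 XOR 0 XOR 0 = 8.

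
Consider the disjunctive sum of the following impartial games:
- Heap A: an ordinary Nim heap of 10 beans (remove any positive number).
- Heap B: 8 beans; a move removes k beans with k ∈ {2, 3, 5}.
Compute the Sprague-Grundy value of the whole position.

10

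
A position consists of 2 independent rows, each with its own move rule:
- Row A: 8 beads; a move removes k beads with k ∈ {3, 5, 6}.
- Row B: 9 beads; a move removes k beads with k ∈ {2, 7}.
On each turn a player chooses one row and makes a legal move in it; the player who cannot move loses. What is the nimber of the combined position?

For row A, compute g(0), g(1), … with moves {3, 5, 6}:
k:     0  1  2  3  4  5  6  7  8
g(k):  0  0  0  1  1  1  2  2  2
So g(8) = 2.
Grundy values for row B (subtraction set {2, 7}):
k:     0  1  2  3  4  5  6  7  8  9
g(k):  0  0  1  1  0  0  1  1  2  0
So g(9) = 0.
By the Sprague-Grundy theorem, the Grundy value of a sum of independent games is the XOR of the component values.
Combined value = 2 ⊕ 0 = 2.

2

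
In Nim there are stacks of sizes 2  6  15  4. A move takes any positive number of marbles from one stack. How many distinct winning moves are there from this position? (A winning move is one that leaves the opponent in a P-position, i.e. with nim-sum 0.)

1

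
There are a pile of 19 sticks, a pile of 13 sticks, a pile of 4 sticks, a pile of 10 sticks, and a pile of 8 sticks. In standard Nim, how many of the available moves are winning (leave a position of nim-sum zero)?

1

Nim-sum: 19 XOR 13 XOR 4 XOR 10 XOR 8 = 24.
The overall nim-sum is X = 24. A pile of size p has a winning move iff p XOR X < p (reduce it to p XOR X).
  19: 19 XOR 24 = 11 < 19 — winning move (to 11).
  13: 13 XOR 24 = 21 ≥ 13 — no move.
  4: 4 XOR 24 = 28 ≥ 4 — no move.
  10: 10 XOR 24 = 18 ≥ 10 — no move.
  8: 8 XOR 24 = 16 ≥ 8 — no move.
That gives 1 winning move.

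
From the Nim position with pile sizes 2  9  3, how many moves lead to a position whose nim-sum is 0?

Nim-sum: 2 ^ 9 ^ 3 = 8.
The overall nim-sum is X = 8. A pile of size p has a winning move iff p XOR X < p (reduce it to p XOR X).
  2: 2 XOR 8 = 10 ≥ 2 — no move.
  9: 9 XOR 8 = 1 < 9 — winning move (to 1).
  3: 3 XOR 8 = 11 ≥ 3 — no move.
That gives 1 winning move.

1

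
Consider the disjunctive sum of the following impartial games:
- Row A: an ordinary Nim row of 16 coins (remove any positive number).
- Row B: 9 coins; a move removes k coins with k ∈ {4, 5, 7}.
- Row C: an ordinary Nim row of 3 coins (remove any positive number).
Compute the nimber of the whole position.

17

Row A is a plain Nim row of size 16, so its Grundy value is 16.
For row B, compute g(0), g(1), … with moves {4, 5, 7}:
g(0) = mex{} = 0
g(1) = mex{} = 0
g(2) = mex{} = 0
g(3) = mex{} = 0
g(4) = mex{0} = 1
g(5) = mex{0} = 1
g(6) = mex{0} = 1
g(7) = mex{0} = 1
g(8) = mex{0,1} = 2
g(9) = mex{0,1} = 2
So g(9) = 2.
Row C is a plain Nim row of size 3, so its Grundy value is 3.
The value of a disjunctive sum is the nim-sum of the parts.
Combined value = 16 XOR 2 XOR 3 = 17.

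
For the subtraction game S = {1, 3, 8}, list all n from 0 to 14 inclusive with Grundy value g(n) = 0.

0, 2, 4, 6, 11, 13

Build the Grundy sequence with g(k) = mex{g(k−s) : s ∈ {1, 3, 8}, s ≤ k}:
g(0) = mex{} = 0
g(1) = mex{0} = 1
g(2) = mex{1} = 0
g(3) = mex{0} = 1
g(4) = mex{1} = 0
g(5) = mex{0} = 1
g(6) = mex{1} = 0
g(7) = mex{0} = 1
g(8) = mex{0,1} = 2
g(9) = mex{0,1,2} = 3
g(10) = mex{0,1,3} = 2
g(11) = mex{1,2} = 0
g(12) = mex{0,3} = 1
g(13) = mex{1,2} = 0
g(14) = mex{0} = 1
The P-positions (g = 0) in 0..14 are 0, 2, 4, 6, 11, 13.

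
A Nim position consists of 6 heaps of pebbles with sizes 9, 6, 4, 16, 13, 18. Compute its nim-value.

Nim-sum: 9 XOR 6 XOR 4 XOR 16 XOR 13 XOR 18 = 4.

4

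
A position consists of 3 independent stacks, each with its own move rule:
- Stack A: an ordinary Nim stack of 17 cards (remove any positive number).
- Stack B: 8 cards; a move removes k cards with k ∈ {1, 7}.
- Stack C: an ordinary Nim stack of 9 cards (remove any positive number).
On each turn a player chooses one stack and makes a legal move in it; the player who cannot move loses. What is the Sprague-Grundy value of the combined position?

24

Stack A is a plain Nim stack of size 17, so its Grundy value is 17.
For stack B, compute g(0), g(1), … with moves {1, 7}:
g(0) = mex{} = 0
g(1) = mex{0} = 1
g(2) = mex{1} = 0
g(3) = mex{0} = 1
g(4) = mex{1} = 0
g(5) = mex{0} = 1
g(6) = mex{1} = 0
g(7) = mex{0} = 1
g(8) = mex{1} = 0
So g(8) = 0.
Stack C is a plain Nim stack of size 9, so its Grundy value is 9.
The value of a disjunctive sum is the nim-sum of the parts.
Combined value = 17 XOR 0 XOR 9 = 24.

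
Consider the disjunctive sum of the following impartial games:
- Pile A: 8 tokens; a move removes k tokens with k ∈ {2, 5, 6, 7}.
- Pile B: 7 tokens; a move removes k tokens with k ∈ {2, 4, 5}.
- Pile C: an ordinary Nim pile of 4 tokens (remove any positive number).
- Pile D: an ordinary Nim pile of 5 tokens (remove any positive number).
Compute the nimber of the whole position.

3

Build the Grundy sequence for pile A with g(k) = mex{g(k−s) : s ∈ {2, 5, 6, 7}, s ≤ k}:
g(0) = mex{} = 0
g(1) = mex{} = 0
g(2) = mex{0} = 1
g(3) = mex{0} = 1
g(4) = mex{1} = 0
g(5) = mex{0,1} = 2
g(6) = mex{0} = 1
g(7) = mex{0,1,2} = 3
g(8) = mex{0,1} = 2
So g(8) = 2.
Build the Grundy sequence for pile B with g(k) = mex{g(k−s) : s ∈ {2, 4, 5}, s ≤ k}:
k:     0  1  2  3  4  5  6  7
g(k):  0  0  1  1  2  2  3  0
So g(7) = 0.
Pile C is a plain Nim pile of size 4, so its Grundy value is 4.
Pile D is a plain Nim pile of size 5, so its Grundy value is 5.
The value of a disjunctive sum is the nim-sum of the parts.
Combined value = 2 ⊕ 0 ⊕ 4 ⊕ 5 = 3.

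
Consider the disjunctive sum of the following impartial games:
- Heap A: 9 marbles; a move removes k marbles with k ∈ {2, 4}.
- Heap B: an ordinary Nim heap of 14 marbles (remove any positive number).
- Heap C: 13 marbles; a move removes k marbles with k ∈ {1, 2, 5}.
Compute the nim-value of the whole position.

Grundy values for heap A (subtraction set {2, 4}):
g(0) = mex{} = 0
g(1) = mex{} = 0
g(2) = mex{0} = 1
g(3) = mex{0} = 1
g(4) = mex{0,1} = 2
g(5) = mex{0,1} = 2
g(6) = mex{1,2} = 0
g(7) = mex{1,2} = 0
g(8) = mex{0,2} = 1
g(9) = mex{0,2} = 1
So g(9) = 1.
Heap B is a plain Nim heap of size 14, so its Grundy value is 14.
Build the Grundy sequence for heap C with g(k) = mex{g(k−s) : s ∈ {1, 2, 5}, s ≤ k}:
g(0) = mex{} = 0
g(1) = mex{0} = 1
g(2) = mex{0,1} = 2
g(3) = mex{1,2} = 0
g(4) = mex{0,2} = 1
g(5) = mex{0,1} = 2
g(6) = mex{1,2} = 0
g(7) = mex{0,2} = 1
g(8) = mex{0,1} = 2
g(9) = mex{1,2} = 0
g(10) = mex{0,2} = 1
g(11) = mex{0,1} = 2
g(12) = mex{1,2} = 0
g(13) = mex{0,2} = 1
So g(13) = 1.
The value of a disjunctive sum is the nim-sum of the parts.
Combined value = 1 ⊕ 14 ⊕ 1 = 14.

14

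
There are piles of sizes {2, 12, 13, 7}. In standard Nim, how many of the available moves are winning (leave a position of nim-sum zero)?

3

Nim-sum: 2 XOR 12 XOR 13 XOR 7 = 4.
The overall nim-sum is X = 4. A pile of size p has a winning move iff p XOR X < p (reduce it to p XOR X).
  2: 2 XOR 4 = 6 ≥ 2 — no move.
  12: 12 XOR 4 = 8 < 12 — winning move (to 8).
  13: 13 XOR 4 = 9 < 13 — winning move (to 9).
  7: 7 XOR 4 = 3 < 7 — winning move (to 3).
That gives 3 winning moves.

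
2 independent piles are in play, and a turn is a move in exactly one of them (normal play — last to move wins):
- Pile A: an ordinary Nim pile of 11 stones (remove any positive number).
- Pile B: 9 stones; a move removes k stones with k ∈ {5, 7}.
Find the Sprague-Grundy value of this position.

10

Pile A is a plain Nim pile of size 11, so its Grundy value is 11.
Build the Grundy sequence for pile B with g(k) = mex{g(k−s) : s ∈ {5, 7}, s ≤ k}:
k:     0  1  2  3  4  5  6  7  8  9
g(k):  0  0  0  0  0  1  1  1  1  1
So g(9) = 1.
The value of a disjunctive sum is the nim-sum of the parts.
Combined value = 11 ⊕ 1 = 10.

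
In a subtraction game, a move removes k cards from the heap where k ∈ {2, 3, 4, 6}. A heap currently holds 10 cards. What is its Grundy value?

Compute g(0), g(1), … for moves {2, 3, 4, 6}:
g(0) = mex{} = 0
g(1) = mex{} = 0
g(2) = mex{0} = 1
g(3) = mex{0} = 1
g(4) = mex{0,1} = 2
g(5) = mex{0,1} = 2
g(6) = mex{0,1,2} = 3
g(7) = mex{0,1,2} = 3
g(8) = mex{1,2,3} = 0
g(9) = mex{1,2,3} = 0
g(10) = mex{0,2,3} = 1
So g(10) = 1.

1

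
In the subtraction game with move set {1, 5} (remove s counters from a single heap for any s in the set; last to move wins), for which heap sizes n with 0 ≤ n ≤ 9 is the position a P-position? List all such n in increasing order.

0, 2, 4, 6, 8

Compute g(0), g(1), … for moves {1, 5}:
k:     0  1  2  3  4  5  6  7  8  9
g(k):  0  1  0  1  0  1  0  1  0  1
The P-positions (g = 0) in 0..9 are 0, 2, 4, 6, 8.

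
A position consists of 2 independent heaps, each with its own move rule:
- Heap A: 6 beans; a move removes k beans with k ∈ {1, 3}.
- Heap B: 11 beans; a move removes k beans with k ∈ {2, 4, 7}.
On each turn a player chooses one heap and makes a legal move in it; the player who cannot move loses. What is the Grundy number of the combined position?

1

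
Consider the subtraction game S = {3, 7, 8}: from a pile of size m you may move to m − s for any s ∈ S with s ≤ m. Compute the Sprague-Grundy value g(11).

0

Compute g(0), g(1), … for moves {3, 7, 8}:
g(0) = mex{} = 0
g(1) = mex{} = 0
g(2) = mex{} = 0
g(3) = mex{0} = 1
g(4) = mex{0} = 1
g(5) = mex{0} = 1
g(6) = mex{1} = 0
g(7) = mex{0,1} = 2
g(8) = mex{0,1} = 2
g(9) = mex{0} = 1
g(10) = mex{0,1,2} = 3
g(11) = mex{1,2} = 0
So g(11) = 0.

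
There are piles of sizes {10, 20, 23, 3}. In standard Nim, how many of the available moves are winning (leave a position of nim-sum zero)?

1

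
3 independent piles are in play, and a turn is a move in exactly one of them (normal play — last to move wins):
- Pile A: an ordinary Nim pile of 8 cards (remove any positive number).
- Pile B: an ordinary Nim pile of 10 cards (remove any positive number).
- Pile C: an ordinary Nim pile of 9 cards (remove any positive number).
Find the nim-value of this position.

11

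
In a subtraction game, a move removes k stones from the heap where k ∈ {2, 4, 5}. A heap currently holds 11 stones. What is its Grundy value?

Build the Grundy sequence with g(k) = mex{g(k−s) : s ∈ {2, 4, 5}, s ≤ k}:
g(0) = mex{} = 0
g(1) = mex{} = 0
g(2) = mex{0} = 1
g(3) = mex{0} = 1
g(4) = mex{0,1} = 2
g(5) = mex{0,1} = 2
g(6) = mex{0,1,2} = 3
g(7) = mex{1,2} = 0
g(8) = mex{1,2,3} = 0
g(9) = mex{0,2} = 1
g(10) = mex{0,2,3} = 1
g(11) = mex{0,1,3} = 2
So g(11) = 2.

2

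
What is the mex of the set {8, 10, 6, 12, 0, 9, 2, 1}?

3

The values 0, 1, 2 are all present; 3 is the first non-negative integer missing from the set.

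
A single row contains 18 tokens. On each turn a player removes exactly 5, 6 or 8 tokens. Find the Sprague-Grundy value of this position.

1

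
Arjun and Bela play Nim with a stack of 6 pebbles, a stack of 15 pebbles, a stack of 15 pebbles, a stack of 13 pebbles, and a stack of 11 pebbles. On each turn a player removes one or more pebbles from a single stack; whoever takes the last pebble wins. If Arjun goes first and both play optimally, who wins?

Bela wins

In binary:
  0110  (6)
  1111  (15)
  1111  (15)
  1101  (13)
  1011  (11)
  ----
  0000  (0)
The nim-sum is 0, so this is a P-position: the player to move is in a losing position under optimal play; Arjun is about to move from it and so loses — Bela wins.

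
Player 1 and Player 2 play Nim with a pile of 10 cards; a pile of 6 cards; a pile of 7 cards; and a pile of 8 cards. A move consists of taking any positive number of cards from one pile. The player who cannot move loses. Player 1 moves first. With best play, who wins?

Player 1 wins

Nim-sum: 10 ^ 6 ^ 7 ^ 8 = 3.
The nim-sum is 3 ≠ 0, so this is an N-position: the player to move can win; Player 1 has a winning move.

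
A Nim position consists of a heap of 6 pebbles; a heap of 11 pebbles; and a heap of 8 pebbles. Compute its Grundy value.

In binary:
  0110  (6)
  1011  (11)
  1000  (8)
  ----
  0101  (5)

5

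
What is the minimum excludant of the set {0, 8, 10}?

0 is in the set but 1 is not, so the mex is 1.

1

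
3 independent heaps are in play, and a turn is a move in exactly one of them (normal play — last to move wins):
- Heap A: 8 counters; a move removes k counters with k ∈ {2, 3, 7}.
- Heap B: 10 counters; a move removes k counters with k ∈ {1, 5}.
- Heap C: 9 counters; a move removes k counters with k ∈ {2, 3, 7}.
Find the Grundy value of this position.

3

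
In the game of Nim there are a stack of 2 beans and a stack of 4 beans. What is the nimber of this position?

In binary:
  010  (2)
  100  (4)
  ---
  110  (6)

6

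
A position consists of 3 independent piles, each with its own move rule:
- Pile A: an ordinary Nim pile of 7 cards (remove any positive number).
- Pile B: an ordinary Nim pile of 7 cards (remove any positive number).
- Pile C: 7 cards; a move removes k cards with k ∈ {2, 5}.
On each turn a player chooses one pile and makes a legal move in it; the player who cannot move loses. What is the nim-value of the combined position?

Pile A is a plain Nim pile of size 7, so its Grundy value is 7.
Pile B is a plain Nim pile of size 7, so its Grundy value is 7.
For pile C, compute g(0), g(1), … with moves {2, 5}:
k:     0  1  2  3  4  5  6  7
g(k):  0  0  1  1  0  2  1  0
So g(7) = 0.
By the Sprague-Grundy theorem, the Grundy value of a sum of independent games is the XOR of the component values.
Combined value = 7 XOR 7 XOR 0 = 0.

0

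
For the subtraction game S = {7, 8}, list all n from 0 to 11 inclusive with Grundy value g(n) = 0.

0, 1, 2, 3, 4, 5, 6

Compute g(0), g(1), … for moves {7, 8}:
k:     0  1  2  3  4  5  6  7  8  9 10 11
g(k):  0  0  0  0  0  0  0  1  1  1  1  1
The P-positions (g = 0) in 0..11 are 0, 1, 2, 3, 4, 5, 6.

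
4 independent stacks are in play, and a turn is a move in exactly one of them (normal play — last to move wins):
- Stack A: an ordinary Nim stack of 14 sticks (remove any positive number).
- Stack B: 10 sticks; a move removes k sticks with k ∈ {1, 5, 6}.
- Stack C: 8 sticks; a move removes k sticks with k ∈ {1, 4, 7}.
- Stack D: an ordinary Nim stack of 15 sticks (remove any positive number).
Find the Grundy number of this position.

Stack A is a plain Nim stack of size 14, so its Grundy value is 14.
Build the Grundy sequence for stack B with g(k) = mex{g(k−s) : s ∈ {1, 5, 6}, s ≤ k}:
g(0) = mex{} = 0
g(1) = mex{0} = 1
g(2) = mex{1} = 0
g(3) = mex{0} = 1
g(4) = mex{1} = 0
g(5) = mex{0} = 1
g(6) = mex{0,1} = 2
g(7) = mex{0,1,2} = 3
g(8) = mex{0,1,3} = 2
g(9) = mex{0,1,2} = 3
g(10) = mex{0,1,3} = 2
So g(10) = 2.
For stack C, compute g(0), g(1), … with moves {1, 4, 7}:
g(0) = mex{} = 0
g(1) = mex{0} = 1
g(2) = mex{1} = 0
g(3) = mex{0} = 1
g(4) = mex{0,1} = 2
g(5) = mex{1,2} = 0
g(6) = mex{0} = 1
g(7) = mex{0,1} = 2
g(8) = mex{1,2} = 0
So g(8) = 0.
Stack D is a plain Nim stack of size 15, so its Grundy value is 15.
By the Sprague-Grundy theorem, the Grundy value of a sum of independent games is the XOR of the component values.
Combined value = 14 ⊕ 2 ⊕ 0 ⊕ 15 = 3.

3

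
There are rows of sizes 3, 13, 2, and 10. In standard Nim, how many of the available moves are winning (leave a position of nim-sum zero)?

1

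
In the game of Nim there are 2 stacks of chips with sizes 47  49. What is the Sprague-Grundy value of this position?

30

Bitwise XOR of the heap sizes:
  101111  (47)
  110001  (49)
  ------
  011110  (30)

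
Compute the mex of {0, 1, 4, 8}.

2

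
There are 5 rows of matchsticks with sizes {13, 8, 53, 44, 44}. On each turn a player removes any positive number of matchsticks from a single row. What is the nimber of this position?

48

In binary:
  001101  (13)
  001000  (8)
  110101  (53)
  101100  (44)
  101100  (44)
  ------
  110000  (48)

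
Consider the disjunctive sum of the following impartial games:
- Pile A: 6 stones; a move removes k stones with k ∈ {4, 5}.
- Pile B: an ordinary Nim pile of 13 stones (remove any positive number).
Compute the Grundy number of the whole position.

12

Build the Grundy sequence for pile A with g(k) = mex{g(k−s) : s ∈ {4, 5}, s ≤ k}:
k:     0  1  2  3  4  5  6
g(k):  0  0  0  0  1  1  1
So g(6) = 1.
Pile B is a plain Nim pile of size 13, so its Grundy value is 13.
The value of a disjunctive sum is the nim-sum of the parts.
Combined value = 1 XOR 13 = 12.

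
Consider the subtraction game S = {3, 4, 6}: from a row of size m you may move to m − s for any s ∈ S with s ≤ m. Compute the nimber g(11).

Build the Grundy sequence with g(k) = mex{g(k−s) : s ∈ {3, 4, 6}, s ≤ k}:
k:     0  1  2  3  4  5  6  7  8  9 10 11
g(k):  0  0  0  1  1  1  2  2  2  0  0  0
So g(11) = 0.

0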